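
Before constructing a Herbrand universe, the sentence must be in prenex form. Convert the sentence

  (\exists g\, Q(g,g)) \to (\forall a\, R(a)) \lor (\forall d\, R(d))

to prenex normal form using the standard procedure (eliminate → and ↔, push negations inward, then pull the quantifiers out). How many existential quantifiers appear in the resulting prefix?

First replace A → B with ¬A ∨ B.
  \neg (\exists g\, Q(g,g)) \lor (\forall a\, R(a)) \lor (\forall d\, R(d))
Push ¬ through the quantifiers and connectives to reach negation normal form:
  (\forall g\, \neg Q(g,g)) \lor (\forall a\, R(a)) \lor (\forall d\, R(d))
Finally move all quantifiers to the prefix:
  \forall g\, \forall a\, \forall d\, (\neg Q(g,g) \lor R(a) \lor R(d))
The prefix is \forall g \forall a \forall d: 3 universal, 0 existential.

0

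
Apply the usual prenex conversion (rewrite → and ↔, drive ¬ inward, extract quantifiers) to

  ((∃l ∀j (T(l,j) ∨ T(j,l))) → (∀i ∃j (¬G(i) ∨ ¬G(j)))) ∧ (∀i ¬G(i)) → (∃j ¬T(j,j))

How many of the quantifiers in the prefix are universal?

First replace A → B with ¬A ∨ B.
  ¬((¬(∃l ∀j (T(l,j) ∨ T(j,l))) ∨ (∀i ∃j (¬G(i) ∨ ¬G(j)))) ∧ (∀i ¬G(i))) ∨ (∃j ¬T(j,j))
Move each ¬ inward, flipping quantifiers it crosses:
  (∃l ∀j (T(l,j) ∨ T(j,l))) ∧ (∃i ∀j (G(i) ∧ G(j))) ∨ (∃i G(i)) ∨ (∃j ¬T(j,j))
Rename bound variables to avoid capture: j↦b, i↦c, j↦x.
  (∃l ∀j (T(l,j) ∨ T(j,l))) ∧ (∃i ∀b (G(i) ∧ G(b))) ∨ (∃c G(c)) ∨ (∃x ¬T(x,x))
Extract every quantifier outward, since the variables are now distinct and don't occur free across branches:
  ∃l ∀j ∃i ∀b ∃c ∃x ((T(l,j) ∨ T(j,l)) ∧ G(i) ∧ G(b) ∨ G(c) ∨ ¬T(x,x))
The prefix is ∃l ∀j ∃i ∀b ∃c ∃x: 2 universal, 4 existential.

2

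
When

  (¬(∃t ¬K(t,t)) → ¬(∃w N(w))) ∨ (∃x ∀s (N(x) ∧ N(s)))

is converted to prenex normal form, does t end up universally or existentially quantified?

Eliminate → and ↔ using ¬ and ∨.
  ¬¬(∃t ¬K(t,t)) ∨ ¬(∃w N(w)) ∨ (∃x ∀s (N(x) ∧ N(s)))
Push ¬ through the quantifiers and connectives to reach negation normal form:
  (∃t ¬K(t,t)) ∨ (∀w ¬N(w)) ∨ (∃x ∀s (N(x) ∧ N(s)))
All bound variables are already distinct, so no renaming is needed.
Extract every quantifier outward, since the variables are now distinct and don't occur free across branches:
  ∃t ∀w ∃x ∀s (¬K(t,t) ∨ ¬N(w) ∨ N(x) ∧ N(s))
The quantifier ∃t sits under an even number of negations (counting the antecedent side of each →), so it remains existential.

existential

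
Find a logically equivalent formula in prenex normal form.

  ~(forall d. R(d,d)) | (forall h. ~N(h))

exists d. forall h. (~R(d,d) | ~N(h))

Drive negations inward (¬∀x A ≡ ∃x ¬A, ¬∃x A ≡ ∀x ¬A, De Morgan for ∧/∨):
  (exists d. ~R(d,d)) | (forall h. ~N(h))
All bound variables are already distinct, so no renaming is needed.
Pull the quantifiers to the front (each side's bound variable is not free in the other side):
  exists d. forall h. (~R(d,d) | ~N(h))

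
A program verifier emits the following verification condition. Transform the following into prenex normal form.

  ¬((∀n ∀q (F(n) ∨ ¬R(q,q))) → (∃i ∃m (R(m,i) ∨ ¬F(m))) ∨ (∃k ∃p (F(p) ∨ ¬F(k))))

∀n ∀q ∀i ∀m ∀k ∀p ((F(n) ∨ ¬R(q,q)) ∧ ¬R(m,i) ∧ F(m) ∧ ¬F(p) ∧ F(k))

Eliminate → and ↔ using ¬ and ∨.
  ¬(¬(∀n ∀q (F(n) ∨ ¬R(q,q))) ∨ (∃i ∃m (R(m,i) ∨ ¬F(m))) ∨ (∃k ∃p (F(p) ∨ ¬F(k))))
Move each ¬ inward, flipping quantifiers it crosses:
  (∀n ∀q (F(n) ∨ ¬R(q,q))) ∧ (∀i ∀m (¬R(m,i) ∧ F(m))) ∧ (∀k ∀p (¬F(p) ∧ F(k)))
Pull the quantifiers to the front (each side's bound variable is not free in the other side):
  ∀n ∀q ∀i ∀m ∀k ∀p ((F(n) ∨ ¬R(q,q)) ∧ ¬R(m,i) ∧ F(m) ∧ ¬F(p) ∧ F(k))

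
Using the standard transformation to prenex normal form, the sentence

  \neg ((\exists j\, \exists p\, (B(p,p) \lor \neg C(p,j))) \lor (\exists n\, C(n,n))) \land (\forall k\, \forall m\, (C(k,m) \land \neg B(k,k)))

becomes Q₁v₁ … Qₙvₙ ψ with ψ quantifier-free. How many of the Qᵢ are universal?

Move each ¬ inward, flipping quantifiers it crosses:
  (\forall j\, \forall p\, (\neg B(p,p) \land C(p,j))) \land (\forall n\, \neg C(n,n)) \land (\forall k\, \forall m\, (C(k,m) \land \neg B(k,k)))
All bound variables are already distinct, so no renaming is needed.
Pull the quantifiers to the front (each side's bound variable is not free in the other side):
  \forall j\, \forall p\, \forall n\, \forall k\, \forall m\, (\neg B(p,p) \land C(p,j) \land \neg C(n,n) \land C(k,m) \land \neg B(k,k))
The prefix is \forall j \forall p \forall n \forall k \forall m: 5 universal, 0 existential.

5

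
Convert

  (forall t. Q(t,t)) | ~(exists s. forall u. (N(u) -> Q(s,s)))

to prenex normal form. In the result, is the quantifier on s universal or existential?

universal

Eliminate → and ↔ using ¬ and ∨.
  (forall t. Q(t,t)) | ~(exists s. forall u. (~N(u) | Q(s,s)))
Move each ¬ inward, flipping quantifiers it crosses:
  (forall t. Q(t,t)) | (forall s. exists u. (N(u) & ~Q(s,s)))
All bound variables are already distinct, so no renaming is needed.
Extract every quantifier outward, since the variables are now distinct and don't occur free across branches:
  forall t. forall s. exists u. (Q(t,t) | N(u) & ~Q(s,s))
The quantifier exists s sits under an odd number of negations (counting the antecedent side of each →), so it flips to forall s.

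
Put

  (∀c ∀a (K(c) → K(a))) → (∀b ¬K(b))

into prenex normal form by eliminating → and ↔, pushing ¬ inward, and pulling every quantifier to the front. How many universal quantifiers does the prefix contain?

Rewrite implications/biconditionals: A → B as ¬A ∨ B.
  ¬(∀c ∀a (¬K(c) ∨ K(a))) ∨ (∀b ¬K(b))
Move each ¬ inward, flipping quantifiers it crosses:
  (∃c ∃a (K(c) ∧ ¬K(a))) ∨ (∀b ¬K(b))
All bound variables are already distinct, so no renaming is needed.
Extract every quantifier outward, since the variables are now distinct and don't occur free across branches:
  ∃c ∃a ∀b (K(c) ∧ ¬K(a) ∨ ¬K(b))
The prefix is ∃c ∃a ∀b: 1 universal, 2 existential.

1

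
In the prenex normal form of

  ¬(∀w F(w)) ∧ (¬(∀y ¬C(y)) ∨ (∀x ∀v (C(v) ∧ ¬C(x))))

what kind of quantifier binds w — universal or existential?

Push ¬ through the quantifiers and connectives to reach negation normal form:
  (∃w ¬F(w)) ∧ ((∃y C(y)) ∨ (∀x ∀v (C(v) ∧ ¬C(x))))
Extract every quantifier outward, since the variables are now distinct and don't occur free across branches:
  ∃w ∃y ∀x ∀v (¬F(w) ∧ (C(y) ∨ C(v) ∧ ¬C(x)))
The quantifier ∀w sits under an odd number of negations, so it flips to ∃w.

existential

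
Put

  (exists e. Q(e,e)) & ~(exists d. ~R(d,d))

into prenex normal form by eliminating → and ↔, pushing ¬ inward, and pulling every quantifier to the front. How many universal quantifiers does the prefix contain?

1

Push ¬ through the quantifiers and connectives to reach negation normal form:
  (exists e. Q(e,e)) & (forall d. R(d,d))
All bound variables are already distinct, so no renaming is needed.
Pull the quantifiers to the front (each side's bound variable is not free in the other side):
  exists e. forall d. (Q(e,e) & R(d,d))
The prefix is exists e forall d: 1 universal, 1 existential.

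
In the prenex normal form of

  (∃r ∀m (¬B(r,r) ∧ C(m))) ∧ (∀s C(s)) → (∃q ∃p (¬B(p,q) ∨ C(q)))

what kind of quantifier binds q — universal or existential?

existential

First replace A → B with ¬A ∨ B.
  ¬((∃r ∀m (¬B(r,r) ∧ C(m))) ∧ (∀s C(s))) ∨ (∃q ∃p (¬B(p,q) ∨ C(q)))
Push ¬ through the quantifiers and connectives to reach negation normal form:
  (∀r ∃m (B(r,r) ∨ ¬C(m))) ∨ (∃s ¬C(s)) ∨ (∃q ∃p (¬B(p,q) ∨ C(q)))
Pull the quantifiers to the front (each side's bound variable is not free in the other side):
  ∀r ∃m ∃s ∃q ∃p (B(r,r) ∨ ¬C(m) ∨ ¬C(s) ∨ ¬B(p,q) ∨ C(q))
The quantifier ∃q sits under an even number of negations (counting the antecedent side of each →), so it remains existential.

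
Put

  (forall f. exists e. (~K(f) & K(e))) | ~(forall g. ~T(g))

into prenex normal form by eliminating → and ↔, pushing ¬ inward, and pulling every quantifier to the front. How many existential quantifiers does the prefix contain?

Move each ¬ inward, flipping quantifiers it crosses:
  (forall f. exists e. (~K(f) & K(e))) | (exists g. T(g))
Pull the quantifiers to the front (each side's bound variable is not free in the other side):
  forall f. exists e. exists g. (~K(f) & K(e) | T(g))
The prefix is forall f exists e exists g: 1 universal, 2 existential.

2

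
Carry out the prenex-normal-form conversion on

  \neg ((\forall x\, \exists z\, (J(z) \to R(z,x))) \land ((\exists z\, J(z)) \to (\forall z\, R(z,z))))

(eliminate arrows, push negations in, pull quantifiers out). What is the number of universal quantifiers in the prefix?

First replace A → B with ¬A ∨ B.
  \neg ((\forall x\, \exists z\, (\neg J(z) \lor R(z,x))) \land (\neg (\exists z\, J(z)) \lor (\forall z\, R(z,z))))
Drive negations inward (¬∀x A ≡ ∃x ¬A, ¬∃x A ≡ ∀x ¬A, De Morgan for ∧/∨):
  (\exists x\, \forall z\, (J(z) \land \neg R(z,x))) \lor (\exists z\, J(z)) \land (\exists z\, \neg R(z,z))
Standardize variables apart so no two quantifiers bind the same name: z↦u, z↦y.
  (\exists x\, \forall z\, (J(z) \land \neg R(z,x))) \lor (\exists u\, J(u)) \land (\exists y\, \neg R(y,y))
Extract every quantifier outward, since the variables are now distinct and don't occur free across branches:
  \exists x\, \forall z\, \exists u\, \exists y\, (J(z) \land \neg R(z,x) \lor J(u) \land \neg R(y,y))
The prefix is \exists x \forall z \exists u \exists y: 1 universal, 3 existential.

1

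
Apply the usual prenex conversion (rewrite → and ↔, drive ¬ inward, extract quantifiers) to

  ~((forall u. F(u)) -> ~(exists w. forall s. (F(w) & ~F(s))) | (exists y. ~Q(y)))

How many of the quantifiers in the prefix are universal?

3

First replace A → B with ¬A ∨ B.
  ~(~(forall u. F(u)) | ~(exists w. forall s. (F(w) & ~F(s))) | (exists y. ~Q(y)))
Push ¬ through the quantifiers and connectives to reach negation normal form:
  (forall u. F(u)) & (exists w. forall s. (F(w) & ~F(s))) & (forall y. Q(y))
All bound variables are already distinct, so no renaming is needed.
Pull the quantifiers to the front (each side's bound variable is not free in the other side):
  forall u. exists w. forall s. forall y. (F(u) & F(w) & ~F(s) & Q(y))
The prefix is forall u exists w forall s forall y: 3 universal, 1 existential.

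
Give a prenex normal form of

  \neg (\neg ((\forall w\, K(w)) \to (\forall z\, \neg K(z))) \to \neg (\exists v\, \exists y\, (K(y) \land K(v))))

Rewrite implications/biconditionals: A → B as ¬A ∨ B.
  \neg (\neg \neg (\neg (\forall w\, K(w)) \lor (\forall z\, \neg K(z))) \lor \neg (\exists v\, \exists y\, (K(y) \land K(v))))
Push ¬ through the quantifiers and connectives to reach negation normal form:
  (\forall w\, K(w)) \land (\exists z\, K(z)) \land (\exists v\, \exists y\, (K(y) \land K(v)))
All bound variables are already distinct, so no renaming is needed.
Pull the quantifiers to the front (each side's bound variable is not free in the other side):
  \forall w\, \exists z\, \exists v\, \exists y\, (K(w) \land K(z) \land K(y) \land K(v))

\forall w\, \exists z\, \exists v\, \exists y\, (K(w) \land K(z) \land K(y) \land K(v))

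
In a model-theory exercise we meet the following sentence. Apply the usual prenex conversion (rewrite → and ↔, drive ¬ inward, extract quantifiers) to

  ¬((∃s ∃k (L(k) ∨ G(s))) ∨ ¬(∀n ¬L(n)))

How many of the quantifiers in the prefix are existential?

0

Move each ¬ inward, flipping quantifiers it crosses:
  (∀s ∀k (¬L(k) ∧ ¬G(s))) ∧ (∀n ¬L(n))
All bound variables are already distinct, so no renaming is needed.
Pull the quantifiers to the front (each side's bound variable is not free in the other side):
  ∀s ∀k ∀n (¬L(k) ∧ ¬G(s) ∧ ¬L(n))
The prefix is ∀s ∀k ∀n: 3 universal, 0 existential.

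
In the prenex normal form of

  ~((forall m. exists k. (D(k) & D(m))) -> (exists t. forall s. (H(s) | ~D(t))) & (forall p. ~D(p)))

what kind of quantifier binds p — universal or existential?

existential

First replace A → B with ¬A ∨ B.
  ~(~(forall m. exists k. (D(k) & D(m))) | (exists t. forall s. (H(s) | ~D(t))) & (forall p. ~D(p)))
Move each ¬ inward, flipping quantifiers it crosses:
  (forall m. exists k. (D(k) & D(m))) & ((forall t. exists s. (~H(s) & D(t))) | (exists p. D(p)))
Finally move all quantifiers to the prefix:
  forall m. exists k. forall t. exists s. exists p. (D(k) & D(m) & (~H(s) & D(t) | D(p)))
The quantifier forall p sits under an odd number of negations (counting the antecedent side of each →), so it flips to exists p.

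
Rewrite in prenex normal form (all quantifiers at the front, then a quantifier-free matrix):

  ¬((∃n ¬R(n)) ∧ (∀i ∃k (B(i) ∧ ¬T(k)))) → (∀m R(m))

First replace A → B with ¬A ∨ B.
  ¬¬((∃n ¬R(n)) ∧ (∀i ∃k (B(i) ∧ ¬T(k)))) ∨ (∀m R(m))
Drive negations inward (¬∀x A ≡ ∃x ¬A, ¬∃x A ≡ ∀x ¬A, De Morgan for ∧/∨):
  (∃n ¬R(n)) ∧ (∀i ∃k (B(i) ∧ ¬T(k))) ∨ (∀m R(m))
All bound variables are already distinct, so no renaming is needed.
Finally move all quantifiers to the prefix:
  ∃n ∀i ∃k ∀m (¬R(n) ∧ B(i) ∧ ¬T(k) ∨ R(m))

∃n ∀i ∃k ∀m (¬R(n) ∧ B(i) ∧ ¬T(k) ∨ R(m))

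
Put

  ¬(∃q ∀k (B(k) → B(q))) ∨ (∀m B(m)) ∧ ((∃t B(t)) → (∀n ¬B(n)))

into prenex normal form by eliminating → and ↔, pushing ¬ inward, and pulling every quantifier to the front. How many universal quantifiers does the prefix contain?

First replace A → B with ¬A ∨ B.
  ¬(∃q ∀k (¬B(k) ∨ B(q))) ∨ (∀m B(m)) ∧ (¬(∃t B(t)) ∨ (∀n ¬B(n)))
Push ¬ through the quantifiers and connectives to reach negation normal form:
  (∀q ∃k (B(k) ∧ ¬B(q))) ∨ (∀m B(m)) ∧ ((∀t ¬B(t)) ∨ (∀n ¬B(n)))
All bound variables are already distinct, so no renaming is needed.
Extract every quantifier outward, since the variables are now distinct and don't occur free across branches:
  ∀q ∃k ∀m ∀t ∀n (B(k) ∧ ¬B(q) ∨ B(m) ∧ (¬B(t) ∨ ¬B(n)))
The prefix is ∀q ∃k ∀m ∀t ∀n: 4 universal, 1 existential.

4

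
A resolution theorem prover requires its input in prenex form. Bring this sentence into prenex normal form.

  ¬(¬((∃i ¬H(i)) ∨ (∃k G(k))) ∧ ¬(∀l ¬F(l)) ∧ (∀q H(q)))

Drive negations inward (¬∀x A ≡ ∃x ¬A, ¬∃x A ≡ ∀x ¬A, De Morgan for ∧/∨):
  (∃i ¬H(i)) ∨ (∃k G(k)) ∨ (∀l ¬F(l)) ∨ (∃q ¬H(q))
All bound variables are already distinct, so no renaming is needed.
Extract every quantifier outward, since the variables are now distinct and don't occur free across branches:
  ∃i ∃k ∀l ∃q (¬H(i) ∨ G(k) ∨ ¬F(l) ∨ ¬H(q))

∃i ∃k ∀l ∃q (¬H(i) ∨ G(k) ∨ ¬F(l) ∨ ¬H(q))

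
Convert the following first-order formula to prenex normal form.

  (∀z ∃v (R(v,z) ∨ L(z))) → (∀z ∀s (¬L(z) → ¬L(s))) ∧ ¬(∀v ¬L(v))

∃z ∀v ∀y ∀s ∃x (¬R(v,z) ∧ ¬L(z) ∨ (L(y) ∨ ¬L(s)) ∧ L(x))

Rewrite implications/biconditionals: A → B as ¬A ∨ B.
  ¬(∀z ∃v (R(v,z) ∨ L(z))) ∨ (∀z ∀s (¬¬L(z) ∨ ¬L(s))) ∧ ¬(∀v ¬L(v))
Drive negations inward (¬∀x A ≡ ∃x ¬A, ¬∃x A ≡ ∀x ¬A, De Morgan for ∧/∨):
  (∃z ∀v (¬R(v,z) ∧ ¬L(z))) ∨ (∀z ∀s (L(z) ∨ ¬L(s))) ∧ (∃v L(v))
Standardize variables apart so no two quantifiers bind the same name: z↦y, v↦x.
  (∃z ∀v (¬R(v,z) ∧ ¬L(z))) ∨ (∀y ∀s (L(y) ∨ ¬L(s))) ∧ (∃x L(x))
Finally move all quantifiers to the prefix:
  ∃z ∀v ∀y ∀s ∃x (¬R(v,z) ∧ ¬L(z) ∨ (L(y) ∨ ¬L(s)) ∧ L(x))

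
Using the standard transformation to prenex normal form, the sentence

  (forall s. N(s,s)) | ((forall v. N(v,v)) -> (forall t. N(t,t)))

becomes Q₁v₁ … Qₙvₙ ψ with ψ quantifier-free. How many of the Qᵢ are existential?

Rewrite implications/biconditionals: A → B as ¬A ∨ B.
  (forall s. N(s,s)) | ~(forall v. N(v,v)) | (forall t. N(t,t))
Move each ¬ inward, flipping quantifiers it crosses:
  (forall s. N(s,s)) | (exists v. ~N(v,v)) | (forall t. N(t,t))
All bound variables are already distinct, so no renaming is needed.
Pull the quantifiers to the front (each side's bound variable is not free in the other side):
  forall s. exists v. forall t. (N(s,s) | ~N(v,v) | N(t,t))
The prefix is forall s exists v forall t: 2 universal, 1 existential.

1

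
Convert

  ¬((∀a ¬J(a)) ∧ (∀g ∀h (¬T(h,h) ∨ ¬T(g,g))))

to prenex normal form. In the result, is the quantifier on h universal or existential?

Move each ¬ inward, flipping quantifiers it crosses:
  (∃a J(a)) ∨ (∃g ∃h (T(h,h) ∧ T(g,g)))
All bound variables are already distinct, so no renaming is needed.
Finally move all quantifiers to the prefix:
  ∃a ∃g ∃h (J(a) ∨ T(h,h) ∧ T(g,g))
The quantifier ∀h sits under an odd number of negations, so it flips to ∃h.

existential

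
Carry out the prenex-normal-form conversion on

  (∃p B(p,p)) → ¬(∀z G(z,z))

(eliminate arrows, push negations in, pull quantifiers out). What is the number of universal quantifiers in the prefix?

1

Rewrite implications/biconditionals: A → B as ¬A ∨ B.
  ¬(∃p B(p,p)) ∨ ¬(∀z G(z,z))
Push ¬ through the quantifiers and connectives to reach negation normal form:
  (∀p ¬B(p,p)) ∨ (∃z ¬G(z,z))
All bound variables are already distinct, so no renaming is needed.
Pull the quantifiers to the front (each side's bound variable is not free in the other side):
  ∀p ∃z (¬B(p,p) ∨ ¬G(z,z))
The prefix is ∀p ∃z: 1 universal, 1 existential.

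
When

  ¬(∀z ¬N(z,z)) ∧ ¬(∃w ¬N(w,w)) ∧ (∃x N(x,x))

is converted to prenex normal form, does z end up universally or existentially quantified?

Move each ¬ inward, flipping quantifiers it crosses:
  (∃z N(z,z)) ∧ (∀w N(w,w)) ∧ (∃x N(x,x))
Extract every quantifier outward, since the variables are now distinct and don't occur free across branches:
  ∃z ∀w ∃x (N(z,z) ∧ N(w,w) ∧ N(x,x))
The quantifier ∀z sits under an odd number of negations, so it flips to ∃z.

existential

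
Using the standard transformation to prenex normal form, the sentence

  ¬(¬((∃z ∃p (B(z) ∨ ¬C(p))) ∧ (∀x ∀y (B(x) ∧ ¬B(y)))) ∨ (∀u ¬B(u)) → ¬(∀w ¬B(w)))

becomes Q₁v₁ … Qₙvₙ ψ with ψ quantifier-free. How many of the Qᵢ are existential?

2

First replace A → B with ¬A ∨ B.
  ¬(¬(¬((∃z ∃p (B(z) ∨ ¬C(p))) ∧ (∀x ∀y (B(x) ∧ ¬B(y)))) ∨ (∀u ¬B(u))) ∨ ¬(∀w ¬B(w)))
Drive negations inward (¬∀x A ≡ ∃x ¬A, ¬∃x A ≡ ∀x ¬A, De Morgan for ∧/∨):
  ((∀z ∀p (¬B(z) ∧ C(p))) ∨ (∃x ∃y (¬B(x) ∨ B(y))) ∨ (∀u ¬B(u))) ∧ (∀w ¬B(w))
Pull the quantifiers to the front (each side's bound variable is not free in the other side):
  ∀z ∀p ∃x ∃y ∀u ∀w ((¬B(z) ∧ C(p) ∨ ¬B(x) ∨ B(y) ∨ ¬B(u)) ∧ ¬B(w))
The prefix is ∀z ∀p ∃x ∃y ∀u ∀w: 4 universal, 2 existential.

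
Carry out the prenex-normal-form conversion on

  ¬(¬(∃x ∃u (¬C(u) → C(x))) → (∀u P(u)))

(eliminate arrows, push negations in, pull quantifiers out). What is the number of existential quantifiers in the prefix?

1

Rewrite implications/biconditionals: A → B as ¬A ∨ B.
  ¬(¬¬(∃x ∃u (¬¬C(u) ∨ C(x))) ∨ (∀u P(u)))
Push ¬ through the quantifiers and connectives to reach negation normal form:
  (∀x ∀u (¬C(u) ∧ ¬C(x))) ∧ (∃u ¬P(u))
Standardize variables apart so no two quantifiers bind the same name: u↦b.
  (∀x ∀u (¬C(u) ∧ ¬C(x))) ∧ (∃b ¬P(b))
Finally move all quantifiers to the prefix:
  ∀x ∀u ∃b (¬C(u) ∧ ¬C(x) ∧ ¬P(b))
The prefix is ∀x ∀u ∃b: 2 universal, 1 existential.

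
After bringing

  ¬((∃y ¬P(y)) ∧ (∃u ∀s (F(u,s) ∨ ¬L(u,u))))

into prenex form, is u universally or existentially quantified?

universal

Push ¬ through the quantifiers and connectives to reach negation normal form:
  (∀y P(y)) ∨ (∀u ∃s (¬F(u,s) ∧ L(u,u)))
Pull the quantifiers to the front (each side's bound variable is not free in the other side):
  ∀y ∀u ∃s (P(y) ∨ ¬F(u,s) ∧ L(u,u))
The quantifier ∃u sits under an odd number of negations, so it flips to ∀u.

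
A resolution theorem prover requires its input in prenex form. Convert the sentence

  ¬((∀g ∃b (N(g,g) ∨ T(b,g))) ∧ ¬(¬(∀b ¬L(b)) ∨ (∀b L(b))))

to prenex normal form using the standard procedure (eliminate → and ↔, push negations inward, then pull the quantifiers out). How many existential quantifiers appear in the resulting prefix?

Move each ¬ inward, flipping quantifiers it crosses:
  (∃g ∀b (¬N(g,g) ∧ ¬T(b,g))) ∨ (∃b L(b)) ∨ (∀b L(b))
Standardize variables apart so no two quantifiers bind the same name: b↦s, b↦a.
  (∃g ∀b (¬N(g,g) ∧ ¬T(b,g))) ∨ (∃s L(s)) ∨ (∀a L(a))
Finally move all quantifiers to the prefix:
  ∃g ∀b ∃s ∀a (¬N(g,g) ∧ ¬T(b,g) ∨ L(s) ∨ L(a))
The prefix is ∃g ∀b ∃s ∀a: 2 universal, 2 existential.

2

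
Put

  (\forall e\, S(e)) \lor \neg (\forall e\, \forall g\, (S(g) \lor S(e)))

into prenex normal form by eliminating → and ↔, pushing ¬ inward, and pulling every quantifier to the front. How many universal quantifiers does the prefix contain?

Move each ¬ inward, flipping quantifiers it crosses:
  (\forall e\, S(e)) \lor (\exists e\, \exists g\, (\neg S(g) \land \neg S(e)))
Standardize variables apart so no two quantifiers bind the same name: e↦p.
  (\forall e\, S(e)) \lor (\exists p\, \exists g\, (\neg S(g) \land \neg S(p)))
Pull the quantifiers to the front (each side's bound variable is not free in the other side):
  \forall e\, \exists p\, \exists g\, (S(e) \lor \neg S(g) \land \neg S(p))
The prefix is \forall e \exists p \exists g: 1 universal, 2 existential.

1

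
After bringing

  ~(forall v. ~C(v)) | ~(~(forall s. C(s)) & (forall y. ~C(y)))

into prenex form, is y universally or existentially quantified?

Drive negations inward (¬∀x A ≡ ∃x ¬A, ¬∃x A ≡ ∀x ¬A, De Morgan for ∧/∨):
  (exists v. C(v)) | (forall s. C(s)) | (exists y. C(y))
All bound variables are already distinct, so no renaming is needed.
Extract every quantifier outward, since the variables are now distinct and don't occur free across branches:
  exists v. forall s. exists y. (C(v) | C(s) | C(y))
The quantifier forall y sits under an odd number of negations, so it flips to exists y.

existential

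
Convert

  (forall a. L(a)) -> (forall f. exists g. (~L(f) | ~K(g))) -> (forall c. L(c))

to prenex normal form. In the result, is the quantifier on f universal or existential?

existential

Rewrite implications/biconditionals: A → B as ¬A ∨ B.
  ~(forall a. L(a)) | ~(forall f. exists g. (~L(f) | ~K(g))) | (forall c. L(c))
Push ¬ through the quantifiers and connectives to reach negation normal form:
  (exists a. ~L(a)) | (exists f. forall g. (L(f) & K(g))) | (forall c. L(c))
All bound variables are already distinct, so no renaming is needed.
Finally move all quantifiers to the prefix:
  exists a. exists f. forall g. forall c. (~L(a) | L(f) & K(g) | L(c))
The quantifier forall f sits under an odd number of negations (counting the antecedent side of each →), so it flips to exists f.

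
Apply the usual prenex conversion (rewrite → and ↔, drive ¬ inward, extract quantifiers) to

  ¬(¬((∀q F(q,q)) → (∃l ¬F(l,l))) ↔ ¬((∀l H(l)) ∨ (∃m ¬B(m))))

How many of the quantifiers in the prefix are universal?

First replace A → B with ¬A ∨ B; A ↔ B as (¬A ∨ B) ∧ (¬B ∨ A).
  ¬((¬¬(¬(∀q F(q,q)) ∨ (∃l ¬F(l,l))) ∨ ¬((∀l H(l)) ∨ (∃m ¬B(m)))) ∧ (¬¬((∀l H(l)) ∨ (∃m ¬B(m))) ∨ ¬(¬(∀q F(q,q)) ∨ (∃l ¬F(l,l)))))
Move each ¬ inward, flipping quantifiers it crosses:
  (∀q F(q,q)) ∧ (∀l F(l,l)) ∧ ((∀l H(l)) ∨ (∃m ¬B(m))) ∨ (∃l ¬H(l)) ∧ (∀m B(m)) ∧ ((∃q ¬F(q,q)) ∨ (∃l ¬F(l,l)))
Give each quantifier a distinct variable: l↦z1, l↦z, m↦x, q↦b, l↦p.
  (∀q F(q,q)) ∧ (∀l F(l,l)) ∧ ((∀z1 H(z1)) ∨ (∃m ¬B(m))) ∨ (∃z ¬H(z)) ∧ (∀x B(x)) ∧ ((∃b ¬F(b,b)) ∨ (∃p ¬F(p,p)))
Pull the quantifiers to the front (each side's bound variable is not free in the other side):
  ∀q ∀l ∀z1 ∃m ∃z ∀x ∃b ∃p (F(q,q) ∧ F(l,l) ∧ (H(z1) ∨ ¬B(m)) ∨ ¬H(z) ∧ B(x) ∧ (¬F(b,b) ∨ ¬F(p,p)))
The prefix is ∀q ∀l ∀z1 ∃m ∃z ∀x ∃b ∃p: 4 universal, 4 existential.

4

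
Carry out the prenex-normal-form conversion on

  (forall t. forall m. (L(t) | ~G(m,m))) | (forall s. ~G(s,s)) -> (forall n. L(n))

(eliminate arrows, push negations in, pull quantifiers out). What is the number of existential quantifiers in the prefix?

3

Rewrite implications/biconditionals: A → B as ¬A ∨ B.
  ~((forall t. forall m. (L(t) | ~G(m,m))) | (forall s. ~G(s,s))) | (forall n. L(n))
Move each ¬ inward, flipping quantifiers it crosses:
  (exists t. exists m. (~L(t) & G(m,m))) & (exists s. G(s,s)) | (forall n. L(n))
All bound variables are already distinct, so no renaming is needed.
Extract every quantifier outward, since the variables are now distinct and don't occur free across branches:
  exists t. exists m. exists s. forall n. (~L(t) & G(m,m) & G(s,s) | L(n))
The prefix is exists t exists m exists s forall n: 1 universal, 3 existential.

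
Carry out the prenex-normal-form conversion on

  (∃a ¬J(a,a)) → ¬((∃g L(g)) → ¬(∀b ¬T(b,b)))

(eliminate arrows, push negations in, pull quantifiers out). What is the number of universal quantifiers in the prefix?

First replace A → B with ¬A ∨ B.
  ¬(∃a ¬J(a,a)) ∨ ¬(¬(∃g L(g)) ∨ ¬(∀b ¬T(b,b)))
Drive negations inward (¬∀x A ≡ ∃x ¬A, ¬∃x A ≡ ∀x ¬A, De Morgan for ∧/∨):
  (∀a J(a,a)) ∨ (∃g L(g)) ∧ (∀b ¬T(b,b))
All bound variables are already distinct, so no renaming is needed.
Finally move all quantifiers to the prefix:
  ∀a ∃g ∀b (J(a,a) ∨ L(g) ∧ ¬T(b,b))
The prefix is ∀a ∃g ∀b: 2 universal, 1 existential.

2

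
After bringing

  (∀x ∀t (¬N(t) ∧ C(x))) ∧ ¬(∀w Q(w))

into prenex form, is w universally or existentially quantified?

existential

Push ¬ through the quantifiers and connectives to reach negation normal form:
  (∀x ∀t (¬N(t) ∧ C(x))) ∧ (∃w ¬Q(w))
All bound variables are already distinct, so no renaming is needed.
Pull the quantifiers to the front (each side's bound variable is not free in the other side):
  ∀x ∀t ∃w (¬N(t) ∧ C(x) ∧ ¬Q(w))
The quantifier ∀w sits under an odd number of negations, so it flips to ∃w.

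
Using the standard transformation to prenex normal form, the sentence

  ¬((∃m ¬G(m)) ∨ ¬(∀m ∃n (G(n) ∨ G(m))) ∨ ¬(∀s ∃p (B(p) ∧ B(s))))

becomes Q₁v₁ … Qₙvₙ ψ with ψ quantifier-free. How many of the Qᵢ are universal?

Move each ¬ inward, flipping quantifiers it crosses:
  (∀m G(m)) ∧ (∀m ∃n (G(n) ∨ G(m))) ∧ (∀s ∃p (B(p) ∧ B(s)))
Give each quantifier a distinct variable: m↦v.
  (∀m G(m)) ∧ (∀v ∃n (G(n) ∨ G(v))) ∧ (∀s ∃p (B(p) ∧ B(s)))
Pull the quantifiers to the front (each side's bound variable is not free in the other side):
  ∀m ∀v ∃n ∀s ∃p (G(m) ∧ (G(n) ∨ G(v)) ∧ B(p) ∧ B(s))
The prefix is ∀m ∀v ∃n ∀s ∃p: 3 universal, 2 existential.

3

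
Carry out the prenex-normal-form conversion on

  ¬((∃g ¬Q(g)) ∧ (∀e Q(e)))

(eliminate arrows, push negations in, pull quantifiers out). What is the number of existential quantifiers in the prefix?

1

Push ¬ through the quantifiers and connectives to reach negation normal form:
  (∀g Q(g)) ∨ (∃e ¬Q(e))
All bound variables are already distinct, so no renaming is needed.
Finally move all quantifiers to the prefix:
  ∀g ∃e (Q(g) ∨ ¬Q(e))
The prefix is ∀g ∃e: 1 universal, 1 existential.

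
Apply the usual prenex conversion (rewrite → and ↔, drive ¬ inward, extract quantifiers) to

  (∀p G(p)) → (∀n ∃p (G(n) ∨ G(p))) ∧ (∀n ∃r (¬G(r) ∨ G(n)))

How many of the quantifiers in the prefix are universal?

First replace A → B with ¬A ∨ B.
  ¬(∀p G(p)) ∨ (∀n ∃p (G(n) ∨ G(p))) ∧ (∀n ∃r (¬G(r) ∨ G(n)))
Drive negations inward (¬∀x A ≡ ∃x ¬A, ¬∃x A ≡ ∀x ¬A, De Morgan for ∧/∨):
  (∃p ¬G(p)) ∨ (∀n ∃p (G(n) ∨ G(p))) ∧ (∀n ∃r (¬G(r) ∨ G(n)))
Rename bound variables to avoid capture: p↦a, n↦t.
  (∃p ¬G(p)) ∨ (∀n ∃a (G(n) ∨ G(a))) ∧ (∀t ∃r (¬G(r) ∨ G(t)))
Finally move all quantifiers to the prefix:
  ∃p ∀n ∃a ∀t ∃r (¬G(p) ∨ (G(n) ∨ G(a)) ∧ (¬G(r) ∨ G(t)))
The prefix is ∃p ∀n ∃a ∀t ∃r: 2 universal, 3 existential.

2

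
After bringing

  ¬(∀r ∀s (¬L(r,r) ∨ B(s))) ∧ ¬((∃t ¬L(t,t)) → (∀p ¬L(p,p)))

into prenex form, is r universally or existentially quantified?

existential

Eliminate → and ↔ using ¬ and ∨.
  ¬(∀r ∀s (¬L(r,r) ∨ B(s))) ∧ ¬(¬(∃t ¬L(t,t)) ∨ (∀p ¬L(p,p)))
Move each ¬ inward, flipping quantifiers it crosses:
  (∃r ∃s (L(r,r) ∧ ¬B(s))) ∧ (∃t ¬L(t,t)) ∧ (∃p L(p,p))
Finally move all quantifiers to the prefix:
  ∃r ∃s ∃t ∃p (L(r,r) ∧ ¬B(s) ∧ ¬L(t,t) ∧ L(p,p))
The quantifier ∀r sits under an odd number of negations (counting the antecedent side of each →), so it flips to ∃r.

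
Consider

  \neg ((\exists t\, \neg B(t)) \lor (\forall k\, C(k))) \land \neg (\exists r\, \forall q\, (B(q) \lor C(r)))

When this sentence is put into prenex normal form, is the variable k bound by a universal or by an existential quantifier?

existential

Drive negations inward (¬∀x A ≡ ∃x ¬A, ¬∃x A ≡ ∀x ¬A, De Morgan for ∧/∨):
  (\forall t\, B(t)) \land (\exists k\, \neg C(k)) \land (\forall r\, \exists q\, (\neg B(q) \land \neg C(r)))
All bound variables are already distinct, so no renaming is needed.
Extract every quantifier outward, since the variables are now distinct and don't occur free across branches:
  \forall t\, \exists k\, \forall r\, \exists q\, (B(t) \land \neg C(k) \land \neg B(q) \land \neg C(r))
The quantifier \forall k sits under an odd number of negations, so it flips to \exists k.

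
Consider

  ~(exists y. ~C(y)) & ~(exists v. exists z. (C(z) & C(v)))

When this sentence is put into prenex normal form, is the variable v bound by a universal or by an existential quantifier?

universal

Move each ¬ inward, flipping quantifiers it crosses:
  (forall y. C(y)) & (forall v. forall z. (~C(z) | ~C(v)))
All bound variables are already distinct, so no renaming is needed.
Pull the quantifiers to the front (each side's bound variable is not free in the other side):
  forall y. forall v. forall z. (C(y) & (~C(z) | ~C(v)))
The quantifier exists v sits under an odd number of negations, so it flips to forall v.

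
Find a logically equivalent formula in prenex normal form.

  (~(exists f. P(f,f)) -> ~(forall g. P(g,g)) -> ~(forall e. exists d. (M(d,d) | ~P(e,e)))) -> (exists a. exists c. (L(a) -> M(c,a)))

forall f. exists g. forall e. exists d. exists a. exists c. (~P(f,f) & ~P(g,g) & (M(d,d) | ~P(e,e)) | ~L(a) | M(c,a))

Eliminate → and ↔ using ¬ and ∨.
  ~(~~(exists f. P(f,f)) | ~~(forall g. P(g,g)) | ~(forall e. exists d. (M(d,d) | ~P(e,e)))) | (exists a. exists c. (~L(a) | M(c,a)))
Push ¬ through the quantifiers and connectives to reach negation normal form:
  (forall f. ~P(f,f)) & (exists g. ~P(g,g)) & (forall e. exists d. (M(d,d) | ~P(e,e))) | (exists a. exists c. (~L(a) | M(c,a)))
All bound variables are already distinct, so no renaming is needed.
Finally move all quantifiers to the prefix:
  forall f. exists g. forall e. exists d. exists a. exists c. (~P(f,f) & ~P(g,g) & (M(d,d) | ~P(e,e)) | ~L(a) | M(c,a))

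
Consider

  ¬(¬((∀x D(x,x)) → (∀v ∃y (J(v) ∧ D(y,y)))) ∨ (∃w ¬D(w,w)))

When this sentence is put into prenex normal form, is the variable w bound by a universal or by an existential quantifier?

Rewrite implications/biconditionals: A → B as ¬A ∨ B.
  ¬(¬(¬(∀x D(x,x)) ∨ (∀v ∃y (J(v) ∧ D(y,y)))) ∨ (∃w ¬D(w,w)))
Drive negations inward (¬∀x A ≡ ∃x ¬A, ¬∃x A ≡ ∀x ¬A, De Morgan for ∧/∨):
  ((∃x ¬D(x,x)) ∨ (∀v ∃y (J(v) ∧ D(y,y)))) ∧ (∀w D(w,w))
Finally move all quantifiers to the prefix:
  ∃x ∀v ∃y ∀w ((¬D(x,x) ∨ J(v) ∧ D(y,y)) ∧ D(w,w))
The quantifier ∃w sits under an odd number of negations (counting the antecedent side of each →), so it flips to ∀w.

universal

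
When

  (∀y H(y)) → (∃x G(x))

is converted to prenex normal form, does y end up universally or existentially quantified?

Eliminate → and ↔ using ¬ and ∨.
  ¬(∀y H(y)) ∨ (∃x G(x))
Push ¬ through the quantifiers and connectives to reach negation normal form:
  (∃y ¬H(y)) ∨ (∃x G(x))
Pull the quantifiers to the front (each side's bound variable is not free in the other side):
  ∃y ∃x (¬H(y) ∨ G(x))
The quantifier ∀y sits under an odd number of negations (counting the antecedent side of each →), so it flips to ∃y.

existential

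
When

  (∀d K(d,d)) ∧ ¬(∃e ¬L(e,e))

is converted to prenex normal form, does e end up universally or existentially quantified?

universal

Move each ¬ inward, flipping quantifiers it crosses:
  (∀d K(d,d)) ∧ (∀e L(e,e))
All bound variables are already distinct, so no renaming is needed.
Finally move all quantifiers to the prefix:
  ∀d ∀e (K(d,d) ∧ L(e,e))
The quantifier ∃e sits under an odd number of negations, so it flips to ∀e.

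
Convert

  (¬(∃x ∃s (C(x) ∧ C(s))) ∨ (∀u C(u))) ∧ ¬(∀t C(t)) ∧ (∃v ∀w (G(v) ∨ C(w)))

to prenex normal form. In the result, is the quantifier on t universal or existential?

existential

Push ¬ through the quantifiers and connectives to reach negation normal form:
  ((∀x ∀s (¬C(x) ∨ ¬C(s))) ∨ (∀u C(u))) ∧ (∃t ¬C(t)) ∧ (∃v ∀w (G(v) ∨ C(w)))
All bound variables are already distinct, so no renaming is needed.
Pull the quantifiers to the front (each side's bound variable is not free in the other side):
  ∀x ∀s ∀u ∃t ∃v ∀w ((¬C(x) ∨ ¬C(s) ∨ C(u)) ∧ ¬C(t) ∧ (G(v) ∨ C(w)))
The quantifier ∀t sits under an odd number of negations, so it flips to ∃t.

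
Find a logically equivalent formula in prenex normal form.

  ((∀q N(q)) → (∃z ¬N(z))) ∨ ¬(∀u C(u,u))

∃q ∃z ∃u (¬N(q) ∨ ¬N(z) ∨ ¬C(u,u))

Rewrite implications/biconditionals: A → B as ¬A ∨ B.
  ¬(∀q N(q)) ∨ (∃z ¬N(z)) ∨ ¬(∀u C(u,u))
Push ¬ through the quantifiers and connectives to reach negation normal form:
  (∃q ¬N(q)) ∨ (∃z ¬N(z)) ∨ (∃u ¬C(u,u))
Pull the quantifiers to the front (each side's bound variable is not free in the other side):
  ∃q ∃z ∃u (¬N(q) ∨ ¬N(z) ∨ ¬C(u,u))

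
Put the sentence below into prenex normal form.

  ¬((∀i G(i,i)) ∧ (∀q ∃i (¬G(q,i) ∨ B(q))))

Push ¬ through the quantifiers and connectives to reach negation normal form:
  (∃i ¬G(i,i)) ∨ (∃q ∀i (G(q,i) ∧ ¬B(q)))
Standardize variables apart so no two quantifiers bind the same name: i↦v1.
  (∃i ¬G(i,i)) ∨ (∃q ∀v1 (G(q,v1) ∧ ¬B(q)))
Finally move all quantifiers to the prefix:
  ∃i ∃q ∀v1 (¬G(i,i) ∨ G(q,v1) ∧ ¬B(q))

∃i ∃q ∀v1 (¬G(i,i) ∨ G(q,v1) ∧ ¬B(q))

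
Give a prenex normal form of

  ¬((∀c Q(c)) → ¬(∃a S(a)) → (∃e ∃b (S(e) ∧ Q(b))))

Rewrite implications/biconditionals: A → B as ¬A ∨ B.
  ¬(¬(∀c Q(c)) ∨ ¬¬(∃a S(a)) ∨ (∃e ∃b (S(e) ∧ Q(b))))
Push ¬ through the quantifiers and connectives to reach negation normal form:
  (∀c Q(c)) ∧ (∀a ¬S(a)) ∧ (∀e ∀b (¬S(e) ∨ ¬Q(b)))
Finally move all quantifiers to the prefix:
  ∀c ∀a ∀e ∀b (Q(c) ∧ ¬S(a) ∧ (¬S(e) ∨ ¬Q(b)))

∀c ∀a ∀e ∀b (Q(c) ∧ ¬S(a) ∧ (¬S(e) ∨ ¬Q(b)))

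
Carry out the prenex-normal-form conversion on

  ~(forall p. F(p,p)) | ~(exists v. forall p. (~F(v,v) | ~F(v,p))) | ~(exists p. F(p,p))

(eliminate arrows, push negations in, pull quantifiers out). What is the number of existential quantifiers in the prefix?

2

Drive negations inward (¬∀x A ≡ ∃x ¬A, ¬∃x A ≡ ∀x ¬A, De Morgan for ∧/∨):
  (exists p. ~F(p,p)) | (forall v. exists p. (F(v,v) & F(v,p))) | (forall p. ~F(p,p))
Give each quantifier a distinct variable: p↦r, p↦z.
  (exists p. ~F(p,p)) | (forall v. exists r. (F(v,v) & F(v,r))) | (forall z. ~F(z,z))
Extract every quantifier outward, since the variables are now distinct and don't occur free across branches:
  exists p. forall v. exists r. forall z. (~F(p,p) | F(v,v) & F(v,r) | ~F(z,z))
The prefix is exists p forall v exists r forall z: 2 universal, 2 existential.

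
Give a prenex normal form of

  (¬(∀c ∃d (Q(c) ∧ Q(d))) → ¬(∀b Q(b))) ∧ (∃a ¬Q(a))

∀c ∃d ∃b ∃a ((Q(c) ∧ Q(d) ∨ ¬Q(b)) ∧ ¬Q(a))

First replace A → B with ¬A ∨ B.
  (¬¬(∀c ∃d (Q(c) ∧ Q(d))) ∨ ¬(∀b Q(b))) ∧ (∃a ¬Q(a))
Push ¬ through the quantifiers and connectives to reach negation normal form:
  ((∀c ∃d (Q(c) ∧ Q(d))) ∨ (∃b ¬Q(b))) ∧ (∃a ¬Q(a))
All bound variables are already distinct, so no renaming is needed.
Pull the quantifiers to the front (each side's bound variable is not free in the other side):
  ∀c ∃d ∃b ∃a ((Q(c) ∧ Q(d) ∨ ¬Q(b)) ∧ ¬Q(a))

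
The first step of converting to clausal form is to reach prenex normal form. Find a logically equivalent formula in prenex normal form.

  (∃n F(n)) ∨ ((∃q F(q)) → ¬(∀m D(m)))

Eliminate → and ↔ using ¬ and ∨.
  (∃n F(n)) ∨ ¬(∃q F(q)) ∨ ¬(∀m D(m))
Push ¬ through the quantifiers and connectives to reach negation normal form:
  (∃n F(n)) ∨ (∀q ¬F(q)) ∨ (∃m ¬D(m))
All bound variables are already distinct, so no renaming is needed.
Finally move all quantifiers to the prefix:
  ∃n ∀q ∃m (F(n) ∨ ¬F(q) ∨ ¬D(m))

∃n ∀q ∃m (F(n) ∨ ¬F(q) ∨ ¬D(m))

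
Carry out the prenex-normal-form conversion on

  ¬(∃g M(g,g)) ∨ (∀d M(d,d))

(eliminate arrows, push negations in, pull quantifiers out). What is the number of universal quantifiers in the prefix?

2

Move each ¬ inward, flipping quantifiers it crosses:
  (∀g ¬M(g,g)) ∨ (∀d M(d,d))
All bound variables are already distinct, so no renaming is needed.
Pull the quantifiers to the front (each side's bound variable is not free in the other side):
  ∀g ∀d (¬M(g,g) ∨ M(d,d))
The prefix is ∀g ∀d: 2 universal, 0 existential.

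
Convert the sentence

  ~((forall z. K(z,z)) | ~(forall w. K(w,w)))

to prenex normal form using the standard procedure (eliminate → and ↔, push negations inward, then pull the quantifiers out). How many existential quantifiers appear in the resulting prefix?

Move each ¬ inward, flipping quantifiers it crosses:
  (exists z. ~K(z,z)) & (forall w. K(w,w))
All bound variables are already distinct, so no renaming is needed.
Extract every quantifier outward, since the variables are now distinct and don't occur free across branches:
  exists z. forall w. (~K(z,z) & K(w,w))
The prefix is exists z forall w: 1 universal, 1 existential.

1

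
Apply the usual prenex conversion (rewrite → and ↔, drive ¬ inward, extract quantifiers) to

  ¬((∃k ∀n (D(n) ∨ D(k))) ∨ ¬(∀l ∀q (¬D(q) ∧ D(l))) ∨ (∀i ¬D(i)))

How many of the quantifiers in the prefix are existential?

Move each ¬ inward, flipping quantifiers it crosses:
  (∀k ∃n (¬D(n) ∧ ¬D(k))) ∧ (∀l ∀q (¬D(q) ∧ D(l))) ∧ (∃i D(i))
All bound variables are already distinct, so no renaming is needed.
Pull the quantifiers to the front (each side's bound variable is not free in the other side):
  ∀k ∃n ∀l ∀q ∃i (¬D(n) ∧ ¬D(k) ∧ ¬D(q) ∧ D(l) ∧ D(i))
The prefix is ∀k ∃n ∀l ∀q ∃i: 3 universal, 2 existential.

2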